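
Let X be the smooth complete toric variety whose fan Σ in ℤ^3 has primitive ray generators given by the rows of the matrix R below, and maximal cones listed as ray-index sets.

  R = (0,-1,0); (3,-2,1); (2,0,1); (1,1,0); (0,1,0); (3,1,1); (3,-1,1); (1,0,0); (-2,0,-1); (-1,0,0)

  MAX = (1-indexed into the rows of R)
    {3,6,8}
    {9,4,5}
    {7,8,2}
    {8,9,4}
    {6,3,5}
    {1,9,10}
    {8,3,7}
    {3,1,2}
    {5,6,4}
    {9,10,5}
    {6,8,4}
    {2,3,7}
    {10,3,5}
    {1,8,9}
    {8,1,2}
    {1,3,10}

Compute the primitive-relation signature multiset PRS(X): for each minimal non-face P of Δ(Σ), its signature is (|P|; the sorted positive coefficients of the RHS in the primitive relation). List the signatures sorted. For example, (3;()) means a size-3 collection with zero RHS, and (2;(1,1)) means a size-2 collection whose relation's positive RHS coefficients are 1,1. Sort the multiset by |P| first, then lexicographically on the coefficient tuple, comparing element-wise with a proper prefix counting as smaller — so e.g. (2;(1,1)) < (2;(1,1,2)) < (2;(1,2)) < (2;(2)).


The 23 primitive collections of Σ (r=10, n=3):

  • {1,5}:  v_{1} + v_{5} = 0  ⇒ sig = (2;())
  • {3,9}:  v_{3} + v_{9} = 0  ⇒ sig = (2;())
  • {8,10}:  v_{8} + v_{10} = 0  ⇒ sig = (2;())
  • {1,4}:  v_{1} + v_{4} = v_{8}  ⇒ sig = (2;(1))
  • {1,7}:  v_{1} + v_{7} = v_{2}  ⇒ sig = (2;(1))
  • {2,5}:  v_{2} + v_{5} = v_{7}  ⇒ sig = (2;(1))
  • {3,4}:  v_{3} + v_{4} = v_{6}  ⇒ sig = (2;(1))
  • {4,10}:  v_{4} + v_{10} = v_{5}  ⇒ sig = (2;(1))
  • {5,8}:  v_{5} + v_{8} = v_{4}  ⇒ sig = (2;(1))
  • {6,9}:  v_{6} + v_{9} = v_{4}  ⇒ sig = (2;(1))
  • {1,6}:  v_{1} + v_{6} = v_{3} + v_{8}  ⇒ sig = (2;(1,1))
  • {2,4}:  v_{2} + v_{4} = v_{7} + v_{8}  ⇒ sig = (2;(1,1))
  • {5,7}:  v_{5} + v_{7} = v_{3} + v_{8}  ⇒ sig = (2;(1,1))
  • {6,10}:  v_{6} + v_{10} = v_{3} + v_{5}  ⇒ sig = (2;(1,1))
  • {7,9}:  v_{7} + v_{9} = v_{1} + v_{8}  ⇒ sig = (2;(1,1))
  • {7,10}:  v_{7} + v_{10} = v_{1} + v_{3}  ⇒ sig = (2;(1,1))
  • {2,6}:  v_{2} + v_{6} = v_{3} + v_{7} + v_{8}  ⇒ sig = (2;(1,1,1))
  • {2,9}:  v_{2} + v_{9} = 2·v_{1} + v_{8}  ⇒ sig = (2;(1,2))
  • {2,10}:  v_{2} + v_{10} = 2·v_{1} + v_{3}  ⇒ sig = (2;(1,2))
  • {4,7}:  v_{4} + v_{7} = v_{3} + 2·v_{8}  ⇒ sig = (2;(1,2))
  • {6,7}:  v_{6} + v_{7} = 2·v_{3} + 2·v_{8}  ⇒ sig = (2;(2,2))
  • {1,3,8}:  v_{1} + v_{3} + v_{8} = v_{7}  ⇒ sig = (3;(1))
  • {2,3,8}:  v_{2} + v_{3} + v_{8} = 2·v_{7}  ⇒ sig = (3;(2))

so the primitive-relation signature multiset is
    |P|=2: 21 collections, coeffs (), (), (), (1), (1), (1), (1), (1), (1), (1), (1,1), (1,1), (1,1), (1,1), (1,1), (1,1), (1,1,1), (1,2), (1,2), (1,2), (2,2)
    |P|=3: 2 collections, coeffs (1), (2)


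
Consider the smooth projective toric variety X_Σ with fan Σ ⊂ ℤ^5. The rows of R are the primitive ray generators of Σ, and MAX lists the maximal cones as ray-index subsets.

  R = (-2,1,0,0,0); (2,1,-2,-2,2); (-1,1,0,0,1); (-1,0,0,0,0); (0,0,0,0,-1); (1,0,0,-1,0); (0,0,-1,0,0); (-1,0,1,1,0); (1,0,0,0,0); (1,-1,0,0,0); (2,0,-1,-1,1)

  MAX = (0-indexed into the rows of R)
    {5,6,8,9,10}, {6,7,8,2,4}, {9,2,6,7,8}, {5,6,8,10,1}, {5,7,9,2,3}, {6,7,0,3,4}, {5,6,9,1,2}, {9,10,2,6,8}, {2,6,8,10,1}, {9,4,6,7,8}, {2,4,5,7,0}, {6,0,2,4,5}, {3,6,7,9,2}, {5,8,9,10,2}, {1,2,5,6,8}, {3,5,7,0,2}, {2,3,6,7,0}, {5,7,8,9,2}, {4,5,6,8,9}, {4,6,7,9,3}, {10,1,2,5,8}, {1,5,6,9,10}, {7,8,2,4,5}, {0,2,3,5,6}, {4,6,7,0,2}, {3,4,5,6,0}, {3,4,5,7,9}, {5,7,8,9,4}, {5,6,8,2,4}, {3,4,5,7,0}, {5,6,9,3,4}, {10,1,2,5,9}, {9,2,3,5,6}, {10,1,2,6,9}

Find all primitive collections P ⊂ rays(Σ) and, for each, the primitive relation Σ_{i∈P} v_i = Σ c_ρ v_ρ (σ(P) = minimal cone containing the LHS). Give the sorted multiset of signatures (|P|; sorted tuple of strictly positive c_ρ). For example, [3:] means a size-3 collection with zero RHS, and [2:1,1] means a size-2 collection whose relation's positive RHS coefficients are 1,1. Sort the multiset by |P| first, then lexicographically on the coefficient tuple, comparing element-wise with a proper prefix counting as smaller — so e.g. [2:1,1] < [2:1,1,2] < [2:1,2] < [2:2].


The 17 primitive collections of Σ (r=11, n=5):

  P = {3,8}:  v_{3} + v_{8} = 0 ; sig = [2:]
  P = {0,9}:  v_{0} + v_{9} = v_{3} ; sig = [2:1]
  P = {0,8}:  v_{0} + v_{8} = v_{2} + v_{4} ; sig = [2:1,1]
  P = {1,7}:  v_{1} + v_{7} = v_{2} + v_{10} ; sig = [2:1,1]
  P = {0,10}:  v_{0} + v_{10} = v_{2} + v_{5} + v_{6} ; sig = [2:1,1,1]
  P = {4,10}:  v_{4} + v_{10} = v_{5} + v_{6} + v_{8} ; sig = [2:1,1,1]
  P = {7,10}:  v_{7} + v_{10} = v_{2} + v_{8} + v_{9} ; sig = [2:1,1,1]
  P = {3,10}:  v_{3} + v_{10} = v_{2} + v_{5} + v_{6} + v_{9} ; sig = [2:1,1,1,1]
  P = {1,4}:  v_{1} + v_{4} = v_{2} + 2·v_{5} + 2·v_{6} + v_{8} ; sig = [2:1,1,2,2]
  P = {1,3}:  v_{1} + v_{3} = 2·v_{2} + 2·v_{5} + 2·v_{6} + v_{9} ; sig = [2:1,2,2,2]
  P = {0,1}:  v_{0} + v_{1} = 2·v_{2} + 2·v_{5} + 2·v_{6} ; sig = [2:2,2,2]
  P = {2,4,9}:  v_{2} + v_{4} + v_{9} = 0 ; sig = [3:]
  P = {5,6,7}:  v_{5} + v_{6} + v_{7} = 0 ; sig = [3:]
  P = {2,3,4}:  v_{2} + v_{3} + v_{4} = v_{0} ; sig = [3:1]
  P = {1,8,9}:  v_{1} + v_{8} + v_{9} = 2·v_{10} ; sig = [3:2]
  P = {2,5,6,10}:  v_{2} + v_{5} + v_{6} + v_{10} = v_{1} ; sig = [4:1]
  P = {2,5,6,8,9}:  v_{2} + v_{5} + v_{6} + v_{8} + v_{9} = v_{10} ; sig = [5:1]

so the primitive-relation signature multiset is
    |P|=2: 11 collections, coeffs (), (1), (1,1), (1,1), (1,1,1), (1,1,1), (1,1,1), (1,1,1,1), (1,1,2,2), (1,2,2,2), (2,2,2)
    |P|=3: 4 collections, coeffs (), (), (1), (2)
    |P|=4: 1 collection, coeffs (1)
    |P|=5: 1 collection, coeffs (1)


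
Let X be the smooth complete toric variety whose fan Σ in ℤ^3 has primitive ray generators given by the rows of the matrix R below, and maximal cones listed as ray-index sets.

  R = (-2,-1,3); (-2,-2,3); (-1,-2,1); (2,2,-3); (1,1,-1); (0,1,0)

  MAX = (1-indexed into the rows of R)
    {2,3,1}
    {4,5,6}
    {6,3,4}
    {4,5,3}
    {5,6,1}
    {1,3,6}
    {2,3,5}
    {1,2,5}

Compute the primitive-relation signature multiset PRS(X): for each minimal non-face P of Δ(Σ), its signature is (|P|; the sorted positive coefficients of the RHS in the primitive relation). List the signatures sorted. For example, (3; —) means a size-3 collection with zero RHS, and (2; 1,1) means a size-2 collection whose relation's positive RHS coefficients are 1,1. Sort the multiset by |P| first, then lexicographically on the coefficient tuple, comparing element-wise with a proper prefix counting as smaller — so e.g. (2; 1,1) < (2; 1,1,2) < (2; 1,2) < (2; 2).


Δ(Σ) — 6 vertices, 5 min non-faces:

  • {2,4}:  v_{2} + v_{4} = 0 ; sig = (2; —)
  • {1,4}:  v_{1} + v_{4} = v_{6} ; sig = (2; 1)
  • {2,6}:  v_{2} + v_{6} = v_{1} ; sig = (2; 1)
  • {3,5,6}:  v_{3} + v_{5} + v_{6} = 0 ; sig = (3; —)
  • {1,3,5}:  v_{1} + v_{3} + v_{5} = v_{2} ; sig = (3; 1)

so the primitive-relation signature multiset is
    |P|=2: 3 collections, coeffs (), (1), (1)
    |P|=3: 2 collections, coeffs (), (1)


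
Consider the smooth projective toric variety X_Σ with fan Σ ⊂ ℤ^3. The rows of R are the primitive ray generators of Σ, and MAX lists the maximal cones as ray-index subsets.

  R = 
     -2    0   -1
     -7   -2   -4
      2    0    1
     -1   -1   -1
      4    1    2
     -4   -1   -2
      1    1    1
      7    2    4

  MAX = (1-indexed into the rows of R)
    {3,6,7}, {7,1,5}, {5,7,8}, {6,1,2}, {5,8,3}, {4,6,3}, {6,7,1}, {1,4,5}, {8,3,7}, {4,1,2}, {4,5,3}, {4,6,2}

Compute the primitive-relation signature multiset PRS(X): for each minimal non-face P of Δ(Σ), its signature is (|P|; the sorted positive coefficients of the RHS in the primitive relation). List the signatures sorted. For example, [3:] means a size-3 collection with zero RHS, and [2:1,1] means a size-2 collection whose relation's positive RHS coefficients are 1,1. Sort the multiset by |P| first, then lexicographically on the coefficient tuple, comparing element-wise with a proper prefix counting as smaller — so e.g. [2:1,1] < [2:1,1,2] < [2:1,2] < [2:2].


Minimal non-faces — 12 found among 8 rays, 12 max cones:

  {1,3}:  v_{1} + v_{3} = 0  so sig = [2:]
  {2,8}:  v_{2} + v_{8} = 0  so sig = [2:]
  {4,7}:  v_{4} + v_{7} = 0  so sig = [2:]
  {5,6}:  v_{5} + v_{6} = 0  so sig = [2:]
  {1,8}:  v_{1} + v_{8} = v_{5} + v_{7}  so sig = [2:1,1]
  {2,3}:  v_{2} + v_{3} = v_{4} + v_{6}  so sig = [2:1,1]
  {2,5}:  v_{2} + v_{5} = v_{1} + v_{4}  so sig = [2:1,1]
  {2,7}:  v_{2} + v_{7} = v_{1} + v_{6}  so sig = [2:1,1]
  {4,8}:  v_{4} + v_{8} = v_{3} + v_{5}  so sig = [2:1,1]
  {6,8}:  v_{6} + v_{8} = v_{3} + v_{7}  so sig = [2:1,1]
  {1,4,6}:  v_{1} + v_{4} + v_{6} = v_{2}  so sig = [3:1]
  {3,5,7}:  v_{3} + v_{5} + v_{7} = v_{8}  so sig = [3:1]

so the primitive-relation signature multiset is
    [2:]
    [2:]
    [2:]
    [2:]
    [2:1,1]
    [2:1,1]
    [2:1,1]
    [2:1,1]
    [2:1,1]
    [2:1,1]
    [3:1]
    [3:1]


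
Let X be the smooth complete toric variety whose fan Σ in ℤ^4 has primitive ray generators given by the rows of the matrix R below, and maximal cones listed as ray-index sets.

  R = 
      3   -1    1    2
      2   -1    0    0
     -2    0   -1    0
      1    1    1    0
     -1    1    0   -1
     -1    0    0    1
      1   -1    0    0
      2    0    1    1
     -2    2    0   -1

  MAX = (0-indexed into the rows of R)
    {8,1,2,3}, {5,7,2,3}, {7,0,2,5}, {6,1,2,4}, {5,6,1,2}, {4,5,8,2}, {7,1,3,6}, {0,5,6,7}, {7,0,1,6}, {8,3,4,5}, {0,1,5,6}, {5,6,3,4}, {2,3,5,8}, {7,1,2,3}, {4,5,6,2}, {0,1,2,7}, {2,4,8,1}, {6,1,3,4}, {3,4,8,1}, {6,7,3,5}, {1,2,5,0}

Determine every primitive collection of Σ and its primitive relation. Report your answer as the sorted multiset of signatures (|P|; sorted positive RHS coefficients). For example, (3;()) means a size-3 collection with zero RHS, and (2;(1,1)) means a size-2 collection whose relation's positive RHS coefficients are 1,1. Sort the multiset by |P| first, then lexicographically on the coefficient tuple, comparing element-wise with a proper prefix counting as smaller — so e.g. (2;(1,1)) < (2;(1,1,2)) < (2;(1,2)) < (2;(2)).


14 collections generate NE(X_Σ); each relation:

  • {0,4}:  v_{0} + v_{4} = v_{7}  →  sig = (2;(1))
  • {4,7}:  v_{4} + v_{7} = v_{3}  →  sig = (2;(1))
  • {6,8}:  v_{6} + v_{8} = v_{4}  →  sig = (2;(1))
  • {0,8}:  v_{0} + v_{8} = v_{2} + v_{3} + v_{7}  →  sig = (2;(1,1,1))
  • {7,8}:  v_{7} + v_{8} = v_{2} + 2·v_{3}  →  sig = (2;(1,2))
  • {0,3}:  v_{0} + v_{3} = 2·v_{7}  →  sig = (2;(2))
  • {1,4,5}:  v_{1} + v_{4} + v_{5} = 0  →  sig = (3;())
  • {2,3,6}:  v_{2} + v_{3} + v_{6} = 0  →  sig = (3;())
  • {1,3,5}:  v_{1} + v_{3} + v_{5} = v_{7}  →  sig = (3;(1))
  • {1,5,7}:  v_{1} + v_{5} + v_{7} = v_{0}  →  sig = (3;(1))
  • {2,3,4}:  v_{2} + v_{3} + v_{4} = v_{8}  →  sig = (3;(1))
  • {1,5,8}:  v_{1} + v_{5} + v_{8} = v_{2} + v_{3}  →  sig = (3;(1,1))
  • {2,6,7}:  v_{2} + v_{6} + v_{7} = v_{1} + v_{5}  →  sig = (3;(1,1))
  • {0,2,6}:  v_{0} + v_{2} + v_{6} = 2·v_{1} + 2·v_{5}  →  sig = (3;(2,2))

Hence PRS(X_Σ) =
{ (2;(1)) ×3,  (2;(1,1,1)),  (2;(1,2)),  (2;(2)),  (3;()) ×2,  (3;(1)) ×3,  (3;(1,1)) ×2,  (3;(2,2)) }


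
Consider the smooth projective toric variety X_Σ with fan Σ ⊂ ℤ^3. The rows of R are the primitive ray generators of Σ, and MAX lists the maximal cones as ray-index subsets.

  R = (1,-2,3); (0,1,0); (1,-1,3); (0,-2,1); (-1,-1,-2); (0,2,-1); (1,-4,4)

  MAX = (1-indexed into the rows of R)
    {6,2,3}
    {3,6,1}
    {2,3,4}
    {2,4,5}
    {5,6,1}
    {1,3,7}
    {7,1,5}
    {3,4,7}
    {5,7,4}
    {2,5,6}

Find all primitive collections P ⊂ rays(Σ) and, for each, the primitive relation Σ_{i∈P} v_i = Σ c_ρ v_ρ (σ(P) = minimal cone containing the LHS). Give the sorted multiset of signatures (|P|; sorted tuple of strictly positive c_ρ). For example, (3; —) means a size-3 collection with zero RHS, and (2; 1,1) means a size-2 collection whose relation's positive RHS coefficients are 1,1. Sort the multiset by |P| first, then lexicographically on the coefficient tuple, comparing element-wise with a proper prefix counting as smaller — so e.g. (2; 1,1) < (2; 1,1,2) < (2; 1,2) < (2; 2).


|primitive collections| = 6. Relations:

  P={4,6}:  v_{4} + v_{6} = 0  ⇒ sig = (2; —)
  P={1,2}:  v_{1} + v_{2} = v_{3}  ⇒ sig = (2; 1)
  P={1,4}:  v_{1} + v_{4} = v_{7}  ⇒ sig = (2; 1)
  P={3,5}:  v_{3} + v_{5} = v_{4}  ⇒ sig = (2; 1)
  P={6,7}:  v_{6} + v_{7} = v_{1}  ⇒ sig = (2; 1)
  P={2,7}:  v_{2} + v_{7} = v_{3} + v_{4}  ⇒ sig = (2; 1,1)

Hence PRS(X_Σ) =
    |P|=2: 6 collections, coeffs (), (1), (1), (1), (1), (1,1)


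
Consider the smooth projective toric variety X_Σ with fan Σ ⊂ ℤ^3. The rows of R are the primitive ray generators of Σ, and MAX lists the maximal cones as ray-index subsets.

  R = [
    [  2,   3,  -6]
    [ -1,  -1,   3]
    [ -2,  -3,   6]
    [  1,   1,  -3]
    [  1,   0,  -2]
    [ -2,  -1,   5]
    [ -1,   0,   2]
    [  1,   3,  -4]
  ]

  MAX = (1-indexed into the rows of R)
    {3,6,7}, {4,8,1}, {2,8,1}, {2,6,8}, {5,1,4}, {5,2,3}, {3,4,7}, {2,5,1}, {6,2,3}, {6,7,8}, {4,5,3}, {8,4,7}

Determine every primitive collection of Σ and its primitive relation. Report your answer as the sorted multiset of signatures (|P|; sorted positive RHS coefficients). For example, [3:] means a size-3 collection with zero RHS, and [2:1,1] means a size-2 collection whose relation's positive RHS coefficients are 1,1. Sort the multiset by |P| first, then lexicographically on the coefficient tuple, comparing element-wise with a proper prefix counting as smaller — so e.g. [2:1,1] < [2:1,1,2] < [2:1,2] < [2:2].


Primitive collections (10):

  P={1,3}:  v_{1} + v_{3} = 0 — sig = [2:]
  P={2,4}:  v_{2} + v_{4} = 0 — sig = [2:]
  P={5,7}:  v_{5} + v_{7} = 0 — sig = [2:]
  P={1,7}:  v_{1} + v_{7} = v_{8} — sig = [2:1]
  P={2,7}:  v_{2} + v_{7} = v_{6} — sig = [2:1]
  P={3,8}:  v_{3} + v_{8} = v_{7} — sig = [2:1]
  P={4,6}:  v_{4} + v_{6} = v_{7} — sig = [2:1]
  P={5,6}:  v_{5} + v_{6} = v_{2} — sig = [2:1]
  P={5,8}:  v_{5} + v_{8} = v_{1} — sig = [2:1]
  P={1,6}:  v_{1} + v_{6} = v_{2} + v_{8} — sig = [2:1,1]

Sorted signature multiset PRS(X):
{ [2:] ×3,  [2:1] ×6,  [2:1,1] }


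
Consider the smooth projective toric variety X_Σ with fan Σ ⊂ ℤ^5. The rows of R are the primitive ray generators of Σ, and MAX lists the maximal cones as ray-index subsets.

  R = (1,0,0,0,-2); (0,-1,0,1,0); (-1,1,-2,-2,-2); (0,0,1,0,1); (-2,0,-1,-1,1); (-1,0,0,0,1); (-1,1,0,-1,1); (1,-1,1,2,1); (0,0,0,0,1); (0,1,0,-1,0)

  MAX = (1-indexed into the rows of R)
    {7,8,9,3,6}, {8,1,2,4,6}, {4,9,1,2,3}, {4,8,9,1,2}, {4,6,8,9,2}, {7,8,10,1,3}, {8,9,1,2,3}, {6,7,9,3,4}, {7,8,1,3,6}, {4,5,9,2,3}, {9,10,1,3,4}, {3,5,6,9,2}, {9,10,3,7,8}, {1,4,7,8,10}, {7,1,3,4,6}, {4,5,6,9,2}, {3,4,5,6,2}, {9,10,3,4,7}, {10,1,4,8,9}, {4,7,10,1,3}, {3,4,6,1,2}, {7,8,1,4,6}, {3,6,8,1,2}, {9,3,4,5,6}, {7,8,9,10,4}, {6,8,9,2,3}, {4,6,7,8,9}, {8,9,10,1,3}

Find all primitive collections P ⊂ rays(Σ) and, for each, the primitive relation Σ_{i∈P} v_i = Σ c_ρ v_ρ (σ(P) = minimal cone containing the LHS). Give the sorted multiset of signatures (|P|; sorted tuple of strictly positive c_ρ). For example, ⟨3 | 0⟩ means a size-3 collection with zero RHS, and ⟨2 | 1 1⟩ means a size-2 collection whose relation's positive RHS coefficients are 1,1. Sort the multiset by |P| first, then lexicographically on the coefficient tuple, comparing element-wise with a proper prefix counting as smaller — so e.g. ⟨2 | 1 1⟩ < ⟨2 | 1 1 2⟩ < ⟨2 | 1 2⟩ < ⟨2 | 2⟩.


The 11 primitive collections of Σ (r=10, n=5):

  {2,10}:  v_{2} + v_{10} = 0 — sig = ⟨2 | 0⟩
  {2,7}:  v_{2} + v_{7} = v_{6} — sig = ⟨2 | 1⟩
  {6,10}:  v_{6} + v_{10} = v_{7} — sig = ⟨2 | 1⟩
  {1,5}:  v_{1} + v_{5} = v_{2} + v_{3} + v_{4} — sig = ⟨2 | 1 1 1⟩
  {5,8}:  v_{5} + v_{8} = v_{2} + v_{6} + v_{9} — sig = ⟨2 | 1 1 1⟩
  {5,10}:  v_{5} + v_{10} = v_{3} + v_{4} + v_{6} + v_{9} — sig = ⟨2 | 1 1 1 1⟩
  {5,7}:  v_{5} + v_{7} = v_{3} + v_{4} + 2·v_{6} + v_{9} — sig = ⟨2 | 1 1 1 2⟩
  {1,6,9}:  v_{1} + v_{6} + v_{9} = 0 — sig = ⟨3 | 0⟩
  {3,4,8}:  v_{3} + v_{4} + v_{8} = 0 — sig = ⟨3 | 0⟩
  {1,7,9}:  v_{1} + v_{7} + v_{9} = v_{10} — sig = ⟨3 | 1⟩
  {2,3,4,6,9}:  v_{2} + v_{3} + v_{4} + v_{6} + v_{9} = v_{5} — sig = ⟨5 | 1⟩

Hence PRS(X_Σ) =
[⟨2 | 0⟩, ⟨2 | 1⟩, ⟨2 | 1⟩, ⟨2 | 1 1 1⟩, ⟨2 | 1 1 1⟩, ⟨2 | 1 1 1 1⟩, ⟨2 | 1 1 1 2⟩, ⟨3 | 0⟩, ⟨3 | 0⟩, ⟨3 | 1⟩, ⟨5 | 1⟩]


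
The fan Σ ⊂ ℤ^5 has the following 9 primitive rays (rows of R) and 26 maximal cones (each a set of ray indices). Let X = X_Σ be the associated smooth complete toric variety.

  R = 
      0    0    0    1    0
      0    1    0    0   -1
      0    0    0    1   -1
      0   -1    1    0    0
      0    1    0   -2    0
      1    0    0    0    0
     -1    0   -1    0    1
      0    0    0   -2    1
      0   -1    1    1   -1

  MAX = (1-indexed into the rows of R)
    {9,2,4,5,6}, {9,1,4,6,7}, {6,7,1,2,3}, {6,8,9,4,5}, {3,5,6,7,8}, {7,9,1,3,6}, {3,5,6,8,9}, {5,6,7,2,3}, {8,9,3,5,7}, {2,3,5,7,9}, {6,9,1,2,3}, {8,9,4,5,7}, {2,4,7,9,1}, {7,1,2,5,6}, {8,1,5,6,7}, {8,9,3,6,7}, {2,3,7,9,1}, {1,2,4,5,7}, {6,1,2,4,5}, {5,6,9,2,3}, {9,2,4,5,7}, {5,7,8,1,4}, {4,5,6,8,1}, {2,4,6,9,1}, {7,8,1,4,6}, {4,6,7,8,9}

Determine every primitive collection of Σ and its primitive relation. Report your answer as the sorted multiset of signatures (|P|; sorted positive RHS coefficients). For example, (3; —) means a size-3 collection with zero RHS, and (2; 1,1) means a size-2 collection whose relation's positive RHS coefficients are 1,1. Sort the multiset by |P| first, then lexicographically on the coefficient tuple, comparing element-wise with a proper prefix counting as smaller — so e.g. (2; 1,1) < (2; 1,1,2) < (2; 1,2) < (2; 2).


|primitive collections| = 10. Relations:

  P = {2,8}:  v_{2} + v_{8} = v_{5}  so sig = (2; 1)
  P = {3,4}:  v_{3} + v_{4} = v_{9}  so sig = (2; 1)
  P = {1,3,8}:  v_{1} + v_{3} + v_{8} = 0  so sig = (3; —)
  P = {1,3,5}:  v_{1} + v_{3} + v_{5} = v_{2}  so sig = (3; 1)
  P = {1,8,9}:  v_{1} + v_{8} + v_{9} = v_{4}  so sig = (3; 1)
  P = {1,5,9}:  v_{1} + v_{5} + v_{9} = v_{2} + v_{4}  so sig = (3; 1,1)
  P = {2,4,6,7}:  v_{2} + v_{4} + v_{6} + v_{7} = 0  so sig = (4; —)
  P = {2,6,7,9}:  v_{2} + v_{6} + v_{7} + v_{9} = v_{3}  so sig = (4; 1)
  P = {4,5,6,7}:  v_{4} + v_{5} + v_{6} + v_{7} = v_{8}  so sig = (4; 1)
  P = {5,6,7,9}:  v_{5} + v_{6} + v_{7} + v_{9} = v_{3} + v_{8}  so sig = (4; 1,1)

Hence PRS(X_Σ) =
{ (2; 1) ×2,  (3; —),  (3; 1) ×2,  (3; 1,1),  (4; —),  (4; 1) ×2,  (4; 1,1) }


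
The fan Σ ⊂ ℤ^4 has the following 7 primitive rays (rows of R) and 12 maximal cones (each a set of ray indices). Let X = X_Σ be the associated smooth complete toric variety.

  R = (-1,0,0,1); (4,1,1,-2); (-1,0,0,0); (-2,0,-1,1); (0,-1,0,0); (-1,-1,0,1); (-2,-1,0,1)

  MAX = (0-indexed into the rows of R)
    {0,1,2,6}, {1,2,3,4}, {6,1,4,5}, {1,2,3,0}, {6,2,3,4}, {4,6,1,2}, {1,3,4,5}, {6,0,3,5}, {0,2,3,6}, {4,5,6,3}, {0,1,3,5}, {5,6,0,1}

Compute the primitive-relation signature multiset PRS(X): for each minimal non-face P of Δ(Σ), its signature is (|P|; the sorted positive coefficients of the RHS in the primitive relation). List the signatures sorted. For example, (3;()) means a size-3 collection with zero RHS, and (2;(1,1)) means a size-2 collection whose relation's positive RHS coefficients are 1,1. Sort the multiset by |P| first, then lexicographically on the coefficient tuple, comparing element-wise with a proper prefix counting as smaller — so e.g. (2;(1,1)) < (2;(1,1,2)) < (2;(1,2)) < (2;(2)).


Σ has 3 primitive collections:

  P={0,4}:  v_{0} + v_{4} = v_{5} ; sig = (2;(1))
  P={2,5}:  v_{2} + v_{5} = v_{6} ; sig = (2;(1))
  P={1,3,6}:  v_{1} + v_{3} + v_{6} = 0 ; sig = (3;())

Signatures (|P|; sorted positive RHS coefficients), sorted:
{ (2;(1)) ×2,  (3;()) }


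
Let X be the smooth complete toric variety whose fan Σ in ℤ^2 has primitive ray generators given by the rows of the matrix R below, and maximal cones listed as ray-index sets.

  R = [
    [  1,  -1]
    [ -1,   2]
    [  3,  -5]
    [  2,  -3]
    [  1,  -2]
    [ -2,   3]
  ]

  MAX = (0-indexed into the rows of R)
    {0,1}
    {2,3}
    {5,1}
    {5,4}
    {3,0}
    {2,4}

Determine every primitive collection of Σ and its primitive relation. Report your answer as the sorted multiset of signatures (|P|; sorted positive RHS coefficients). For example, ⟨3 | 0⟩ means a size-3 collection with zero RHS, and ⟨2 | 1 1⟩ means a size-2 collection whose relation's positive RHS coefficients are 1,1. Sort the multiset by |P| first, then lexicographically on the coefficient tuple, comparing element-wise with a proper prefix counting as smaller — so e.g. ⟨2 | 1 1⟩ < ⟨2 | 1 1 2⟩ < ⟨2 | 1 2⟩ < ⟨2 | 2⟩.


Σ has 9 primitive collections:

  • {1,4}:  v_{1} + v_{4} = 0 ; sig = ⟨2 | 0⟩
  • {3,5}:  v_{3} + v_{5} = 0 ; sig = ⟨2 | 0⟩
  • {0,4}:  v_{0} + v_{4} = v_{3} ; sig = ⟨2 | 1⟩
  • {0,5}:  v_{0} + v_{5} = v_{1} ; sig = ⟨2 | 1⟩
  • {1,2}:  v_{1} + v_{2} = v_{3} ; sig = ⟨2 | 1⟩
  • {1,3}:  v_{1} + v_{3} = v_{0} ; sig = ⟨2 | 1⟩
  • {2,5}:  v_{2} + v_{5} = v_{4} ; sig = ⟨2 | 1⟩
  • {3,4}:  v_{3} + v_{4} = v_{2} ; sig = ⟨2 | 1⟩
  • {0,2}:  v_{0} + v_{2} = 2·v_{3} ; sig = ⟨2 | 2⟩

Signatures (|P|; sorted positive RHS coefficients), sorted:
{ ⟨2 | 0⟩ ×2,  ⟨2 | 1⟩ ×6,  ⟨2 | 2⟩ }


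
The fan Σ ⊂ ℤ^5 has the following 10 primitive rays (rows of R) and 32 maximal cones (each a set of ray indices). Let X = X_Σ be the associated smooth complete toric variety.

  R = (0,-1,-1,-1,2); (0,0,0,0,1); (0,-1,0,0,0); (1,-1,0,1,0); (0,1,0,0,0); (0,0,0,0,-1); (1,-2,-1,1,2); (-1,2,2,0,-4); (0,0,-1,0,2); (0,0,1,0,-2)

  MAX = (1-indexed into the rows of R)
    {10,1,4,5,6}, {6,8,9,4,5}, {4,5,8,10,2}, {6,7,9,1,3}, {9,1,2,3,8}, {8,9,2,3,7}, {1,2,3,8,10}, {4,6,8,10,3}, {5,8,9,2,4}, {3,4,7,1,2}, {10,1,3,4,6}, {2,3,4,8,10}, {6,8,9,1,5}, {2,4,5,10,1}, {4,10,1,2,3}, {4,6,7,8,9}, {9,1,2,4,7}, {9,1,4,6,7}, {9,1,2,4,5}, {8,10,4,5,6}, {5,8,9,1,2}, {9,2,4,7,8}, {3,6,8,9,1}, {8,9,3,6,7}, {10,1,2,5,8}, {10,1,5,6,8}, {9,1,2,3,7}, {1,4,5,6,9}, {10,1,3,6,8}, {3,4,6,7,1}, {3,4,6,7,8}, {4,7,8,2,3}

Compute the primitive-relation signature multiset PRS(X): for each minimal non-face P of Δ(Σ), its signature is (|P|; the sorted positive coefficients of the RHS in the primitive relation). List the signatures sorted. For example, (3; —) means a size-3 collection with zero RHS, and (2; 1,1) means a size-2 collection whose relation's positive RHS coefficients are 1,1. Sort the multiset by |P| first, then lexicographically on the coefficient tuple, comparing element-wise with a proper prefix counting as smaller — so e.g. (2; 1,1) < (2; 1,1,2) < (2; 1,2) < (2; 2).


The 8 primitive collections of Σ (r=10, n=5):

  • {2,6}:  v_{2} + v_{6} = 0  ⇒ sig = (2; —)
  • {3,5}:  v_{3} + v_{5} = 0  ⇒ sig = (2; —)
  • {9,10}:  v_{9} + v_{10} = 0  ⇒ sig = (2; —)
  • {5,7}:  v_{5} + v_{7} = v_{4} + v_{9}  ⇒ sig = (2; 1,1)
  • {7,10}:  v_{7} + v_{10} = v_{3} + v_{4}  ⇒ sig = (2; 1,1)
  • {1,4,8}:  v_{1} + v_{4} + v_{8} = v_{10}  ⇒ sig = (3; 1)
  • {1,7,8}:  v_{1} + v_{7} + v_{8} = v_{3}  ⇒ sig = (3; 1)
  • {3,4,9}:  v_{3} + v_{4} + v_{9} = v_{7}  ⇒ sig = (3; 1)

so the primitive-relation signature multiset is
    (2; —)
    (2; —)
    (2; —)
    (2; 1,1)
    (2; 1,1)
    (3; 1)
    (3; 1)
    (3; 1)


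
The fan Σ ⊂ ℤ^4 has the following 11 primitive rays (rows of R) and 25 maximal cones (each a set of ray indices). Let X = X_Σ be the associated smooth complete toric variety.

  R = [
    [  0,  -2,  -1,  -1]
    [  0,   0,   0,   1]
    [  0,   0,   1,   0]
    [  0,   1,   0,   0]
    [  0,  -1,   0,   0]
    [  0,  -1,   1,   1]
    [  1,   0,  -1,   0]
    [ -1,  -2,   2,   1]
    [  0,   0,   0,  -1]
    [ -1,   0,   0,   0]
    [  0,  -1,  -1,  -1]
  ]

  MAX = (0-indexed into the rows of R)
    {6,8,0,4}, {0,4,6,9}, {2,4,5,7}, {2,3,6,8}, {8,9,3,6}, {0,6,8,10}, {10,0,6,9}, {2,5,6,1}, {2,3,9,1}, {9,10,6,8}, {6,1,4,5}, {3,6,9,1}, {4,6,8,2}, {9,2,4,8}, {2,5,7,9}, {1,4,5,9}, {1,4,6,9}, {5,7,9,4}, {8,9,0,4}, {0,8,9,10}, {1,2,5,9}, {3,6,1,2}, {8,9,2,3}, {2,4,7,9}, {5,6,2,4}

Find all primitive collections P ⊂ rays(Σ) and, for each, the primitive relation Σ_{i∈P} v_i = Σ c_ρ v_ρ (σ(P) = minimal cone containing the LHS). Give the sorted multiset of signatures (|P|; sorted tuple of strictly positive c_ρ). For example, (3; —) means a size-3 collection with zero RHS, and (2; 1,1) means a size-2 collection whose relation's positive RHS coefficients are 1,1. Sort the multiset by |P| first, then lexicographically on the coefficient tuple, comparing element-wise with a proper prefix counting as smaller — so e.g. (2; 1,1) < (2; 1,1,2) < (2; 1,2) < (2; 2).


|primitive collections| = 25. Relations:

  P={1,8}:  v_{1} + v_{8} = 0  ⟹  sig = (2; —)
  P={3,4}:  v_{3} + v_{4} = 0  ⟹  sig = (2; —)
  P={0,3}:  v_{0} + v_{3} = v_{10}  ⟹  sig = (2; 1)
  P={4,10}:  v_{4} + v_{10} = v_{0}  ⟹  sig = (2; 1)
  P={2,10}:  v_{2} + v_{10} = v_{4} + v_{8}  ⟹  sig = (2; 1,1)
  P={3,5}:  v_{3} + v_{5} = v_{1} + v_{2}  ⟹  sig = (2; 1,1)
  P={5,8}:  v_{5} + v_{8} = v_{2} + v_{4}  ⟹  sig = (2; 1,1)
  P={6,7}:  v_{6} + v_{7} = v_{4} + v_{5}  ⟹  sig = (2; 1,1)
  P={1,10}:  v_{1} + v_{10} = v_{4} + v_{6} + v_{9}  ⟹  sig = (2; 1,1,1)
  P={3,7}:  v_{3} + v_{7} = v_{2} + v_{5} + v_{9}  ⟹  sig = (2; 1,1,1)
  P={3,10}:  v_{3} + v_{10} = v_{6} + v_{8} + v_{9}  ⟹  sig = (2; 1,1,1)
  P={0,1}:  v_{0} + v_{1} = 2·v_{4} + v_{6} + v_{9}  ⟹  sig = (2; 1,1,2)
  P={7,10}:  v_{7} + v_{10} = v_{2} + 3·v_{4} + v_{9}  ⟹  sig = (2; 1,1,3)
  P={0,7}:  v_{0} + v_{7} = v_{2} + 4·v_{4} + v_{9}  ⟹  sig = (2; 1,1,4)
  P={0,2}:  v_{0} + v_{2} = 2·v_{4} + v_{8}  ⟹  sig = (2; 1,2)
  P={1,7}:  v_{1} + v_{7} = 2·v_{5} + v_{9}  ⟹  sig = (2; 1,2)
  P={7,8}:  v_{7} + v_{8} = 2·v_{2} + 2·v_{4} + v_{9}  ⟹  sig = (2; 1,2,2)
  P={5,10}:  v_{5} + v_{10} = 2·v_{4}  ⟹  sig = (2; 2)
  P={0,5}:  v_{0} + v_{5} = 3·v_{4}  ⟹  sig = (2; 3)
  P={2,6,9}:  v_{2} + v_{6} + v_{9} = 0  ⟹  sig = (3; —)
  P={1,2,4}:  v_{1} + v_{2} + v_{4} = v_{5}  ⟹  sig = (3; 1)
  P={5,6,9}:  v_{5} + v_{6} + v_{9} = v_{1} + v_{4}  ⟹  sig = (3; 1,1)
  P={2,4,5,9}:  v_{2} + v_{4} + v_{5} + v_{9} = v_{7}  ⟹  sig = (4; 1)
  P={4,6,8,9}:  v_{4} + v_{6} + v_{8} + v_{9} = v_{10}  ⟹  sig = (4; 1)
  P={0,6,8,9}:  v_{0} + v_{6} + v_{8} + v_{9} = 2·v_{10}  ⟹  sig = (4; 2)

Hence PRS(X_Σ) =
    |P|=2: 19 collections, coeffs (), (), (1), (1), (1,1), (1,1), (1,1), (1,1), (1,1,1), (1,1,1), (1,1,1), (1,1,2), (1,1,3), (1,1,4), (1,2), (1,2), (1,2,2), (2), (3)
    |P|=3: 3 collections, coeffs (), (1), (1,1)
    |P|=4: 3 collections, coeffs (1), (1), (2)


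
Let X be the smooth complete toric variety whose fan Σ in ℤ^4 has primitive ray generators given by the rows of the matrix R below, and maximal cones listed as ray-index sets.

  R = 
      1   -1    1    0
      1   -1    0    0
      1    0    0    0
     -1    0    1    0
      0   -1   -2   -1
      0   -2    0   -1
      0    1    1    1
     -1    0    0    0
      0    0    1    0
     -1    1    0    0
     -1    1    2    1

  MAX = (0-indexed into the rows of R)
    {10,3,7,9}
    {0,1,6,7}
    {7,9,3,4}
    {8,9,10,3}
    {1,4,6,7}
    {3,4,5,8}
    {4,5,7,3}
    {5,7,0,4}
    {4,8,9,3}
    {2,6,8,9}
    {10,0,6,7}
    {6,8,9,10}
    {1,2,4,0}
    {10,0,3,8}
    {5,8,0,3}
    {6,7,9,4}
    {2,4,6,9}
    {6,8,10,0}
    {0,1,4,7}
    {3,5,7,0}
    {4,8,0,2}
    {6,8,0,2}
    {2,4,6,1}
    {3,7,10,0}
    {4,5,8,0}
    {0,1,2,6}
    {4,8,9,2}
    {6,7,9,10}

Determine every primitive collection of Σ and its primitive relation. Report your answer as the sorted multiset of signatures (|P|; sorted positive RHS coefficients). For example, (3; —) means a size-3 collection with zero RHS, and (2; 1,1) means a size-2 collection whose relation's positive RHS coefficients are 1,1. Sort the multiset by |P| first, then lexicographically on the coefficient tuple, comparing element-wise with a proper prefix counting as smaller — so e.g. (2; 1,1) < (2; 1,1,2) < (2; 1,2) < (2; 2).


Primitive collections (19):

  {1,9}:  v_{1} + v_{9} = 0 — sig = (2; —)
  {2,7}:  v_{2} + v_{7} = 0 — sig = (2; —)
  {0,9}:  v_{0} + v_{9} = v_{8} — sig = (2; 1)
  {1,8}:  v_{1} + v_{8} = v_{0} — sig = (2; 1)
  {2,3}:  v_{2} + v_{3} = v_{8} — sig = (2; 1)
  {3,6}:  v_{3} + v_{6} = v_{10} — sig = (2; 1)
  {4,10}:  v_{4} + v_{10} = v_{7} — sig = (2; 1)
  {7,8}:  v_{7} + v_{8} = v_{3} — sig = (2; 1)
  {1,3}:  v_{1} + v_{3} = v_{0} + v_{7} — sig = (2; 1,1)
  {2,10}:  v_{2} + v_{10} = v_{6} + v_{8} — sig = (2; 1,1)
  {5,6}:  v_{5} + v_{6} = v_{0} + v_{7} — sig = (2; 1,1)
  {1,10}:  v_{1} + v_{10} = v_{0} + v_{6} + v_{7} — sig = (2; 1,1,1)
  {2,5}:  v_{2} + v_{5} = v_{0} + v_{4} + v_{8} — sig = (2; 1,1,1)
  {5,9}:  v_{5} + v_{9} = v_{3} + v_{4} + v_{8} — sig = (2; 1,1,1)
  {5,10}:  v_{5} + v_{10} = v_{0} + v_{3} + v_{7} — sig = (2; 1,1,1)
  {1,5}:  v_{1} + v_{5} = 2·v_{0} + v_{4} + v_{7} — sig = (2; 1,1,2)
  {4,6,8}:  v_{4} + v_{6} + v_{8} = 0 — sig = (3; —)
  {0,3,4}:  v_{0} + v_{3} + v_{4} = v_{5} — sig = (3; 1)
  {0,4,6}:  v_{0} + v_{4} + v_{6} = v_{1} — sig = (3; 1)

so the primitive-relation signature multiset is
[(2; —), (2; —), (2; 1), (2; 1), (2; 1), (2; 1), (2; 1), (2; 1), (2; 1,1), (2; 1,1), (2; 1,1), (2; 1,1,1), (2; 1,1,1), (2; 1,1,1), (2; 1,1,1), (2; 1,1,2), (3; —), (3; 1), (3; 1)]


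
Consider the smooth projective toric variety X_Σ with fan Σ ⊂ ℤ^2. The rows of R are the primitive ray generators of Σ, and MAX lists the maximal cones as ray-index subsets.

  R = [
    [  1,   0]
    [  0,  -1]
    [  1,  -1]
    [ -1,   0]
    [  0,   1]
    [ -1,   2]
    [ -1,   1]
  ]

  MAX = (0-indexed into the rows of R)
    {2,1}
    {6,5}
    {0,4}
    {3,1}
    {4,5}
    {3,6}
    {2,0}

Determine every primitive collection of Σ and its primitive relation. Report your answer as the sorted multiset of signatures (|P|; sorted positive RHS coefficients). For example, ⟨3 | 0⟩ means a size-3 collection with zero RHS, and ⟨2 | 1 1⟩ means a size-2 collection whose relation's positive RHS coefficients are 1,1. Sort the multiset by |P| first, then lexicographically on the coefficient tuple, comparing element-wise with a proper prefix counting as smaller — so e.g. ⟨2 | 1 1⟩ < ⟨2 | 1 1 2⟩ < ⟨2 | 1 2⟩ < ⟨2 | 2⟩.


14 collections generate NE(X_Σ); each relation:

  {0,3}:  v_{0} + v_{3} = 0 ; sig = ⟨2 | 0⟩
  {1,4}:  v_{1} + v_{4} = 0 ; sig = ⟨2 | 0⟩
  {2,6}:  v_{2} + v_{6} = 0 ; sig = ⟨2 | 0⟩
  {0,1}:  v_{0} + v_{1} = v_{2} ; sig = ⟨2 | 1⟩
  {0,6}:  v_{0} + v_{6} = v_{4} ; sig = ⟨2 | 1⟩
  {1,5}:  v_{1} + v_{5} = v_{6} ; sig = ⟨2 | 1⟩
  {1,6}:  v_{1} + v_{6} = v_{3} ; sig = ⟨2 | 1⟩
  {2,3}:  v_{2} + v_{3} = v_{1} ; sig = ⟨2 | 1⟩
  {2,4}:  v_{2} + v_{4} = v_{0} ; sig = ⟨2 | 1⟩
  {2,5}:  v_{2} + v_{5} = v_{4} ; sig = ⟨2 | 1⟩
  {3,4}:  v_{3} + v_{4} = v_{6} ; sig = ⟨2 | 1⟩
  {4,6}:  v_{4} + v_{6} = v_{5} ; sig = ⟨2 | 1⟩
  {0,5}:  v_{0} + v_{5} = 2·v_{4} ; sig = ⟨2 | 2⟩
  {3,5}:  v_{3} + v_{5} = 2·v_{6} ; sig = ⟨2 | 2⟩

Signatures (|P|; sorted positive RHS coefficients), sorted:
    |P|=2: 14 collections, coeffs (), (), (), (1), (1), (1), (1), (1), (1), (1), (1), (1), (2), (2)


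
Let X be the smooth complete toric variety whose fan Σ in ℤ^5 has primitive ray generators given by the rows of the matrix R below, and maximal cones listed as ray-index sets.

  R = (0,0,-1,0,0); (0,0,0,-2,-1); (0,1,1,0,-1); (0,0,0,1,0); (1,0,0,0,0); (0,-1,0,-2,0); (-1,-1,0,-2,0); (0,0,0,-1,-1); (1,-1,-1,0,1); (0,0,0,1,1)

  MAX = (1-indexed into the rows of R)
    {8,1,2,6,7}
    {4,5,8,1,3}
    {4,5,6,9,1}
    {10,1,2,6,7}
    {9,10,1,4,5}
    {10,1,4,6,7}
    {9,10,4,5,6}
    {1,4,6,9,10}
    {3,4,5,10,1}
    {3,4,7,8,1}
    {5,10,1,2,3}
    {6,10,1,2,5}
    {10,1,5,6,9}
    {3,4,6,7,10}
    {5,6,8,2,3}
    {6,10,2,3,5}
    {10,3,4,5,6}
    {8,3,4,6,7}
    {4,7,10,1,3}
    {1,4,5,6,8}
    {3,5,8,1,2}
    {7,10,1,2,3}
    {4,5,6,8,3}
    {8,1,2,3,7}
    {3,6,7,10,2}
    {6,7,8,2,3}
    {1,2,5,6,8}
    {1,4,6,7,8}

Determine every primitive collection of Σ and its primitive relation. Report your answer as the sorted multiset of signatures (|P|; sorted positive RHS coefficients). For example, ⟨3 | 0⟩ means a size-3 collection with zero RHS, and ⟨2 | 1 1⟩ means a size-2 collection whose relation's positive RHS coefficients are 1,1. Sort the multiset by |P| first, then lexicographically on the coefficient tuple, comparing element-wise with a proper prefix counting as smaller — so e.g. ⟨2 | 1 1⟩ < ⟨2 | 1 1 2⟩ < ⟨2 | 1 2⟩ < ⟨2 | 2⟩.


Σ has 9 primitive collections:

  P = {8,10}:  v_{8} + v_{10} = 0  ⇒ sig = ⟨2 | 0⟩
  P = {2,4}:  v_{2} + v_{4} = v_{8}  ⇒ sig = ⟨2 | 1⟩
  P = {3,9}:  v_{3} + v_{9} = v_{5}  ⇒ sig = ⟨2 | 1⟩
  P = {5,7}:  v_{5} + v_{7} = v_{6}  ⇒ sig = ⟨2 | 1⟩
  P = {2,9}:  v_{2} + v_{9} = v_{1} + v_{5} + v_{6}  ⇒ sig = ⟨2 | 1 1 1⟩
  P = {8,9}:  v_{8} + v_{9} = v_{1} + v_{4} + v_{5} + v_{6}  ⇒ sig = ⟨2 | 1 1 1 1⟩
  P = {7,9}:  v_{7} + v_{9} = v_{1} + v_{4} + 2·v_{6} + v_{10}  ⇒ sig = ⟨2 | 1 1 1 2⟩
  P = {1,3,6}:  v_{1} + v_{3} + v_{6} = v_{2}  ⇒ sig = ⟨3 | 1⟩
  P = {1,4,5,6,10}:  v_{1} + v_{4} + v_{5} + v_{6} + v_{10} = v_{9}  ⇒ sig = ⟨5 | 1⟩

so the primitive-relation signature multiset is
    ⟨2 | 0⟩
    ⟨2 | 1⟩
    ⟨2 | 1⟩
    ⟨2 | 1⟩
    ⟨2 | 1 1 1⟩
    ⟨2 | 1 1 1 1⟩
    ⟨2 | 1 1 1 2⟩
    ⟨3 | 1⟩
    ⟨5 | 1⟩


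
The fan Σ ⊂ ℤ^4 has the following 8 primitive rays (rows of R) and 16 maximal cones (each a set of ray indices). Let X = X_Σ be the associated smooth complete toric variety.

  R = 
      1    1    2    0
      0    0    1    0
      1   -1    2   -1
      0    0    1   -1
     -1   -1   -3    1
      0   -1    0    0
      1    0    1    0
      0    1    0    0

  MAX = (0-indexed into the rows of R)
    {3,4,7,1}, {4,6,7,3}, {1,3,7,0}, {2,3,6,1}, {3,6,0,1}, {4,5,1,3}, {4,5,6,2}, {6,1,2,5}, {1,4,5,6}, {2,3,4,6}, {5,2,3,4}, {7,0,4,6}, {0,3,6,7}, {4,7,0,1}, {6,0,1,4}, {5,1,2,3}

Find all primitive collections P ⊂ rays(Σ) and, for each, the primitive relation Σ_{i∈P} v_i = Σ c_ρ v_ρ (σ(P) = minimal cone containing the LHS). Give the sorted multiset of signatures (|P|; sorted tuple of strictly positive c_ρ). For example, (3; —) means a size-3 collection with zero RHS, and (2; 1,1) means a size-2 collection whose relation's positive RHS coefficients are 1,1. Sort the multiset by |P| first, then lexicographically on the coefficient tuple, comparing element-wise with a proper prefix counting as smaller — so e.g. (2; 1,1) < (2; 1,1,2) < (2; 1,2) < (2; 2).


9 minimal non-faces of Δ(Σ) (on 8 rays):

  • {5,7}:  v_{5} + v_{7} = 0  ⟹  sig = (2; —)
  • {0,5}:  v_{0} + v_{5} = v_{1} + v_{6}  ⟹  sig = (2; 1,1)
  • {2,7}:  v_{2} + v_{7} = v_{3} + v_{6}  ⟹  sig = (2; 1,1)
  • {0,2}:  v_{0} + v_{2} = v_{1} + v_{3} + 2·v_{6}  ⟹  sig = (2; 1,1,2)
  • {0,3,4}:  v_{0} + v_{3} + v_{4} = 0  ⟹  sig = (3; —)
  • {1,6,7}:  v_{1} + v_{6} + v_{7} = v_{0}  ⟹  sig = (3; 1)
  • {3,5,6}:  v_{3} + v_{5} + v_{6} = v_{2}  ⟹  sig = (3; 1)
  • {1,2,4}:  v_{1} + v_{2} + v_{4} = 2·v_{5}  ⟹  sig = (3; 2)
  • {1,3,4,6}:  v_{1} + v_{3} + v_{4} + v_{6} = v_{5}  ⟹  sig = (4; 1)

Hence PRS(X_Σ) =
{ (2; —),  (2; 1,1) ×2,  (2; 1,1,2),  (3; —),  (3; 1) ×2,  (3; 2),  (4; 1) }


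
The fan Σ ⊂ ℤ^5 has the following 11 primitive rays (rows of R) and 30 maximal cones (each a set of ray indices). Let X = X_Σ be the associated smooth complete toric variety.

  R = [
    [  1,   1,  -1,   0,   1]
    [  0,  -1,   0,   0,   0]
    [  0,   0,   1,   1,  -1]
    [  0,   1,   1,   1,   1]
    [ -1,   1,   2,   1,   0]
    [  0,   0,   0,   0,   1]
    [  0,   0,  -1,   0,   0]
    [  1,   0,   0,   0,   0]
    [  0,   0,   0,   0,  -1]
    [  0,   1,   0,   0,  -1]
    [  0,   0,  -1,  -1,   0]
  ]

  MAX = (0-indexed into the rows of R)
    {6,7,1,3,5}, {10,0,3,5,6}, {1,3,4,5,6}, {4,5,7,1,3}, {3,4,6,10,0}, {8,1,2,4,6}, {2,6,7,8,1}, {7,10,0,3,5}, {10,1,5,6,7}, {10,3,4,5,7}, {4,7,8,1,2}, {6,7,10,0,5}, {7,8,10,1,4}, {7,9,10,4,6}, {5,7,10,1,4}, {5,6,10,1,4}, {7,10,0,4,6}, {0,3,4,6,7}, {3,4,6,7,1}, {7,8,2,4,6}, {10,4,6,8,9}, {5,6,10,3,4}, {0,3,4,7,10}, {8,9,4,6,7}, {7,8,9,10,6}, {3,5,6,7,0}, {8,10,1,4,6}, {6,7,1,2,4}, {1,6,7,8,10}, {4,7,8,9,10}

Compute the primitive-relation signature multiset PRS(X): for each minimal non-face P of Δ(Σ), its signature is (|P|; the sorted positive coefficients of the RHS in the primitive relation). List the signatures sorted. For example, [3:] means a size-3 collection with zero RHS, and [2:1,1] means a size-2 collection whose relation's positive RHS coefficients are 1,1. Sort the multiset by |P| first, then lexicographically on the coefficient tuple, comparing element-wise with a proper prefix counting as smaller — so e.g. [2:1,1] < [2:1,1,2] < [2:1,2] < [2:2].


Minimal non-faces — 20 found among 11 rays, 30 max cones:

  • {5,8}:  v_{5} + v_{8} = 0  ⇒ sig = [2:]
  • {1,9}:  v_{1} + v_{9} = v_{8}  ⇒ sig = [2:1]
  • {2,10}:  v_{2} + v_{10} = v_{8}  ⇒ sig = [2:1]
  • {0,1}:  v_{0} + v_{1} = v_{5} + v_{6} + v_{7}  ⇒ sig = [2:1,1,1]
  • {3,8}:  v_{3} + v_{8} = v_{4} + v_{6} + v_{7}  ⇒ sig = [2:1,1,1]
  • {2,5}:  v_{2} + v_{5} = v_{1} + v_{4} + v_{6} + v_{7}  ⇒ sig = [2:1,1,1,1]
  • {5,9}:  v_{5} + v_{9} = v_{4} + v_{6} + v_{7} + v_{10}  ⇒ sig = [2:1,1,1,1]
  • {2,9}:  v_{2} + v_{9} = v_{4} + v_{6} + v_{7} + 2·v_{8}  ⇒ sig = [2:1,1,1,2]
  • {0,8}:  v_{0} + v_{8} = v_{4} + 2·v_{6} + 2·v_{7} + v_{10}  ⇒ sig = [2:1,1,2,2]
  • {0,2}:  v_{0} + v_{2} = v_{4} + 2·v_{6} + 2·v_{7}  ⇒ sig = [2:1,2,2]
  • {2,3}:  v_{2} + v_{3} = v_{1} + 2·v_{4} + 2·v_{6} + 2·v_{7}  ⇒ sig = [2:1,2,2,2]
  • {3,9}:  v_{3} + v_{9} = 2·v_{4} + 2·v_{6} + 2·v_{7} + v_{10}  ⇒ sig = [2:1,2,2,2]
  • {0,9}:  v_{0} + v_{9} = 2·v_{4} + 3·v_{6} + 3·v_{7} + 2·v_{10}  ⇒ sig = [2:2,2,3,3]
  • {1,3,10}:  v_{1} + v_{3} + v_{10} = v_{5}  ⇒ sig = [3:1]
  • {0,4,5}:  v_{0} + v_{4} + v_{5} = 2·v_{3} + v_{10}  ⇒ sig = [3:1,2]
  • {3,6,7,10}:  v_{3} + v_{6} + v_{7} + v_{10} = v_{0}  ⇒ sig = [4:1]
  • {4,5,6,7}:  v_{4} + v_{5} + v_{6} + v_{7} = v_{3}  ⇒ sig = [4:1]
  • {1,4,6,7,10}:  v_{1} + v_{4} + v_{6} + v_{7} + v_{10} = 0  ⇒ sig = [5:]
  • {1,4,6,7,8}:  v_{1} + v_{4} + v_{6} + v_{7} + v_{8} = v_{2}  ⇒ sig = [5:1]
  • {4,6,7,8,10}:  v_{4} + v_{6} + v_{7} + v_{8} + v_{10} = v_{9}  ⇒ sig = [5:1]

so the primitive-relation signature multiset is
    |P|=2: 13 collections, coeffs (), (1), (1), (1,1,1), (1,1,1), (1,1,1,1), (1,1,1,1), (1,1,1,2), (1,1,2,2), (1,2,2), (1,2,2,2), (1,2,2,2), (2,2,3,3)
    |P|=3: 2 collections, coeffs (1), (1,2)
    |P|=4: 2 collections, coeffs (1), (1)
    |P|=5: 3 collections, coeffs (), (1), (1)


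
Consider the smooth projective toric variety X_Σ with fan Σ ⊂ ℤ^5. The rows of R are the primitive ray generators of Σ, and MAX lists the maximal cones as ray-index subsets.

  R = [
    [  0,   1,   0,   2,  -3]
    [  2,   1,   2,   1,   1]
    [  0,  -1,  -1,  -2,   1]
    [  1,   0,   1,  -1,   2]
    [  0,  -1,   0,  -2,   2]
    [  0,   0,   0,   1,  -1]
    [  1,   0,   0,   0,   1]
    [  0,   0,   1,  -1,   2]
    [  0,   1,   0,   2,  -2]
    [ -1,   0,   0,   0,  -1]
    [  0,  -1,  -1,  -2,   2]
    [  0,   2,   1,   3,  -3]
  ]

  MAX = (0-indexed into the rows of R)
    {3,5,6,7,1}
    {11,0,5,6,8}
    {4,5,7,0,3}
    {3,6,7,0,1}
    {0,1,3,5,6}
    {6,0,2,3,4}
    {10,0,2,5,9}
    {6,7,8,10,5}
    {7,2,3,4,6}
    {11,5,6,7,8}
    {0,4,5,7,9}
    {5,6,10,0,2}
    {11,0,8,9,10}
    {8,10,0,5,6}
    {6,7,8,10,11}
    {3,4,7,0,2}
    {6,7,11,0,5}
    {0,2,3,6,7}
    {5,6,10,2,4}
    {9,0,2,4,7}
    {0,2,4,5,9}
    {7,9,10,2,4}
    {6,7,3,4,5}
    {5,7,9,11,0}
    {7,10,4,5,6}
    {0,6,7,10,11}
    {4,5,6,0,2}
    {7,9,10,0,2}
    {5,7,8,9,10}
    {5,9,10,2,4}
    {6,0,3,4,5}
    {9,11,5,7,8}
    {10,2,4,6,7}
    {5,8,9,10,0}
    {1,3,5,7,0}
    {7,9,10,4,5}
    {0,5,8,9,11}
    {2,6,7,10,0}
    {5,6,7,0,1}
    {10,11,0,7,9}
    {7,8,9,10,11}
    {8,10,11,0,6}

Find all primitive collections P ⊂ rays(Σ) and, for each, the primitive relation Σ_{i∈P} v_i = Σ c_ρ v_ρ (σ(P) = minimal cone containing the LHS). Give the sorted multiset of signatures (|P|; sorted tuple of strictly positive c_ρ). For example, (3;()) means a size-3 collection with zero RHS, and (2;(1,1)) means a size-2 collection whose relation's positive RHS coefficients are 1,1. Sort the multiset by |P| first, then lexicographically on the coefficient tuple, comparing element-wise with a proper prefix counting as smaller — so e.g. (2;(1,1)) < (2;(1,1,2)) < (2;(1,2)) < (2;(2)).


Primitive collections (23):

  • {4,8}:  v_{4} + v_{8} = 0 ; sig = (2;())
  • {6,9}:  v_{6} + v_{9} = 0 ; sig = (2;())
  • {1,10}:  v_{1} + v_{10} = v_{3} + v_{6} ; sig = (2;(1,1))
  • {2,8}:  v_{2} + v_{8} = v_{0} + v_{10} ; sig = (2;(1,1))
  • {4,11}:  v_{4} + v_{11} = v_{0} + v_{7} ; sig = (2;(1,1))
  • {3,8}:  v_{3} + v_{8} = v_{0} + v_{6} + v_{7} ; sig = (2;(1,1,1))
  • {3,9}:  v_{3} + v_{9} = v_{0} + v_{4} + v_{7} ; sig = (2;(1,1,1))
  • {3,10}:  v_{3} + v_{10} = v_{2} + v_{6} + v_{7} ; sig = (2;(1,1,1))
  • {1,2}:  v_{1} + v_{2} = v_{0} + v_{3} + v_{4} + v_{6} ; sig = (2;(1,1,1,1))
  • {1,9}:  v_{1} + v_{9} = v_{0} + v_{3} + v_{5} + v_{7} ; sig = (2;(1,1,1,1))
  • {2,11}:  v_{2} + v_{11} = 2·v_{0} + v_{7} + v_{10} ; sig = (2;(1,1,2))
  • {1,4}:  v_{1} + v_{4} = 2·v_{3} + v_{5} ; sig = (2;(1,2))
  • {3,11}:  v_{3} + v_{11} = 2·v_{0} + v_{6} + 2·v_{7} ; sig = (2;(1,2,2))
  • {1,8}:  v_{1} + v_{8} = 2·v_{0} + v_{5} + 2·v_{6} + 2·v_{7} ; sig = (2;(1,2,2,2))
  • {1,11}:  v_{1} + v_{11} = 3·v_{0} + v_{5} + 2·v_{6} + 3·v_{7} ; sig = (2;(1,2,3,3))
  • {0,4,10}:  v_{0} + v_{4} + v_{10} = v_{2} ; sig = (3;(1))
  • {0,7,8}:  v_{0} + v_{7} + v_{8} = v_{11} ; sig = (3;(1))
  • {2,5,7}:  v_{2} + v_{5} + v_{7} = v_{4} ; sig = (3;(1))
  • {5,10,11}:  v_{5} + v_{10} + v_{11} = v_{8} ; sig = (3;(1))
  • {2,3,5}:  v_{2} + v_{3} + v_{5} = v_{0} + 2·v_{4} + v_{6} ; sig = (3;(1,1,2))
  • {0,5,7,10}:  v_{0} + v_{5} + v_{7} + v_{10} = 0 ; sig = (4;())
  • {0,4,6,7}:  v_{0} + v_{4} + v_{6} + v_{7} = v_{3} ; sig = (4;(1))
  • {0,3,5,6,7}:  v_{0} + v_{3} + v_{5} + v_{6} + v_{7} = v_{1} ; sig = (5;(1))

so the primitive-relation signature multiset is
{ (2;()) ×2,  (2;(1,1)) ×3,  (2;(1,1,1)) ×3,  (2;(1,1,1,1)) ×2,  (2;(1,1,2)),  (2;(1,2)),  (2;(1,2,2)),  (2;(1,2,2,2)),  (2;(1,2,3,3)),  (3;(1)) ×4,  (3;(1,1,2)),  (4;()),  (4;(1)),  (5;(1)) }
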